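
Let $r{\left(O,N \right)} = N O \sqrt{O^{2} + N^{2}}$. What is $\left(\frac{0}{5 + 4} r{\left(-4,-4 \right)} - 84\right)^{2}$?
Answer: $7056$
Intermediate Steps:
$r{\left(O,N \right)} = N O \sqrt{N^{2} + O^{2}}$
$\left(\frac{0}{5 + 4} r{\left(-4,-4 \right)} - 84\right)^{2} = \left(\frac{0}{5 + 4} \left(\left(-4\right) \left(-4\right) \sqrt{\left(-4\right)^{2} + \left(-4\right)^{2}}\right) - 84\right)^{2} = \left(\frac{0}{9} \left(\left(-4\right) \left(-4\right) \sqrt{16 + 16}\right) - 84\right)^{2} = \left(0 \cdot \frac{1}{9} \left(\left(-4\right) \left(-4\right) \sqrt{32}\right) - 84\right)^{2} = \left(0 \left(\left(-4\right) \left(-4\right) 4 \sqrt{2}\right) - 84\right)^{2} = \left(0 \cdot 64 \sqrt{2} - 84\right)^{2} = \left(0 - 84\right)^{2} = \left(-84\right)^{2} = 7056$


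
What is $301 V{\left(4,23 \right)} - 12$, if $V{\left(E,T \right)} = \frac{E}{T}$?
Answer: $\frac{928}{23} \approx 40.348$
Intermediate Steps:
$301 V{\left(4,23 \right)} - 12 = 301 \cdot \frac{4}{23} - 12 = \frac{1204}{23} - 12 = \frac{928}{23}$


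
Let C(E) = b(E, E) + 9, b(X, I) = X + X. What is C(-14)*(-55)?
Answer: 1045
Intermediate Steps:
b(X, I) = 2*X
C(E) = 9 + 2*E (C(E) = 2*E + 9 = 9 + 2*E)
C(-14)*(-55) = (9 + 2*(-14))*(-55) = (9 - 28)*(-55) = -19*(-55) = 1045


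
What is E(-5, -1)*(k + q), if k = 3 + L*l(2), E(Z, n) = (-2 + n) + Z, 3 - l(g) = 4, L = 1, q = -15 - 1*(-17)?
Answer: -32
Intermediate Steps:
q = 2 (q = -15 + 17 = 2)
l(g) = -1 (l(g) = 3 - 1*4 = 3 - 4 = -1)
E(Z, n) = -2 + Z + n
k = 2 (k = 3 + 1*(-1) = 3 - 1 = 2)
E(-5, -1)*(k + q) = (-2 - 5 - 1)*(2 + 2) = -8*4 = -32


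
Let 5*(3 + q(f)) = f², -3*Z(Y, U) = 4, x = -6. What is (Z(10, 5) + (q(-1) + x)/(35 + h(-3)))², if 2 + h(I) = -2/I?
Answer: 5837056/2295225 ≈ 2.5431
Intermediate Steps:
Z(Y, U) = -4/3 (Z(Y, U) = -⅓*4 = -4/3)
h(I) = -2 - 2/I
q(f) = -3 + f²/5
(Z(10, 5) + (q(-1) + x)/(35 + h(-3)))² = (-4/3 + ((-3 + (⅕)*(-1)²) - 6)/(35 + (-2 - 2/(-3))))² = (-4/3 + ((-3 + (⅕)*1) - 6)/(35 + (-2 - 2*(-⅓))))² = (-4/3 + ((-3 + ⅕) - 6)/(35 + (-2 + ⅔)))² = (-4/3 + (-14/5 - 6)/(35 - 4/3))² = (-4/3 - 44/(5*101/3))² = (-4/3 - 44/5*3/101)² = (-4/3 - 132/505)² = (-2416/1515)² = 5837056/2295225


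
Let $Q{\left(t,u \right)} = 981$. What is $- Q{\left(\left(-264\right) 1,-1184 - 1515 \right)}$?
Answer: $-981$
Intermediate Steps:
$- Q{\left(\left(-264\right) 1,-1184 - 1515 \right)} = \left(-1\right) 981 = -981$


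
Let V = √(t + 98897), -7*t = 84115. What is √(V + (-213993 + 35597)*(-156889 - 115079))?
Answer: √(2377382163072 + 14*√1064287)/7 ≈ 2.2027e+5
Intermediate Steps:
t = -84115/7 (t = -⅐*84115 = -84115/7 ≈ -12016.)
V = 2*√1064287/7 (V = √(-84115/7 + 98897) = √(608164/7) = 2*√1064287/7 ≈ 294.75)
√(V + (-213993 + 35597)*(-156889 - 115079)) = √(2*√1064287/7 + (-213993 + 35597)*(-156889 - 115079)) = √(2*√1064287/7 - 178396*(-271968)) = √(2*√1064287/7 + 48518003328) = √(48518003328 + 2*√1064287/7)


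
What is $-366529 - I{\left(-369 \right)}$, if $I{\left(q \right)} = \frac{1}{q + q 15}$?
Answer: $- \frac{2163987215}{5904} \approx -3.6653 \cdot 10^{5}$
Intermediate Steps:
$I{\left(q \right)} = \frac{1}{16 q}$ ($I{\left(q \right)} = \frac{1}{q + 15 q} = \frac{1}{16 q}$)
$-366529 - I{\left(-369 \right)} = -366529 - \frac{1}{16 \left(-369\right)} = -366529 - \frac{1}{16} \left(- \frac{1}{369}\right) = -366529 - - \frac{1}{5904} = -366529 + \frac{1}{5904} = - \frac{2163987215}{5904}$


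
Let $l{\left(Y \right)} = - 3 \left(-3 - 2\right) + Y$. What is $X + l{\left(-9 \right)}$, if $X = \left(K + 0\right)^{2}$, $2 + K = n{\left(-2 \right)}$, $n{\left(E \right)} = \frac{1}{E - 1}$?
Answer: $\frac{103}{9} \approx 11.444$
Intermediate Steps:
$n{\left(E \right)} = \frac{1}{-1 + E}$
$l{\left(Y \right)} = 15 + Y$ ($l{\left(Y \right)} = - 3 \left(-3 - 2\right) + Y = \left(-3\right) \left(-5\right) + Y = 15 + Y$)
$K = - \frac{7}{3}$ ($K = -2 + \frac{1}{-1 - 2} = -2 + \frac{1}{-3} = -2 - \frac{1}{3} = - \frac{7}{3} \approx -2.3333$)
$X = \frac{49}{9}$ ($X = \left(- \frac{7}{3} + 0\right)^{2} = \left(- \frac{7}{3}\right)^{2} = \frac{49}{9} \approx 5.4444$)
$X + l{\left(-9 \right)} = \frac{49}{9} + \left(15 - 9\right) = \frac{49}{9} + 6 = \frac{103}{9}$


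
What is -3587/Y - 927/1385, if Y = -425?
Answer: 53812/6925 ≈ 7.7707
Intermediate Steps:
-3587/Y - 927/1385 = -3587/(-425) - 927/1385 = -3587*(-1/425) - 927*1/1385 = 211/25 - 927/1385 = 53812/6925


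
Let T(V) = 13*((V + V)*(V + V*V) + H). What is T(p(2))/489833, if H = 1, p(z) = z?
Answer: 325/489833 ≈ 0.00066349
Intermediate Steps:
T(V) = 13 + 26*V*(V + V**2) (T(V) = 13*((V + V)*(V + V*V) + 1) = 13*((2*V)*(V + V**2) + 1) = 13*(2*V*(V + V**2) + 1) = 13*(1 + 2*V*(V + V**2)) = 13 + 26*V*(V + V**2))
T(p(2))/489833 = (13 + 26*2**2 + 26*2**3)/489833 = (13 + 26*4 + 26*8)*(1/489833) = (13 + 104 + 208)*(1/489833) = 325*(1/489833) = 325/489833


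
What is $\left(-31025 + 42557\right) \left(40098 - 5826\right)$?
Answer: $395224704$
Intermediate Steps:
$\left(-31025 + 42557\right) \left(40098 - 5826\right) = 11532 \cdot 34272 = 395224704$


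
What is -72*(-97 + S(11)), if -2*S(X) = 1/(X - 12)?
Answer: 6948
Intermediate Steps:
S(X) = -1/(2*(-12 + X)) (S(X) = -1/(2*(X - 12)) = -1/(2*(-12 + X)))
-72*(-97 + S(11)) = -72*(-97 - 1/(-24 + 2*11)) = -72*(-97 - 1/(-24 + 22)) = -72*(-97 - 1/(-2)) = -72*(-97 - 1*(-½)) = -72*(-97 + ½) = -72*(-193/2) = 6948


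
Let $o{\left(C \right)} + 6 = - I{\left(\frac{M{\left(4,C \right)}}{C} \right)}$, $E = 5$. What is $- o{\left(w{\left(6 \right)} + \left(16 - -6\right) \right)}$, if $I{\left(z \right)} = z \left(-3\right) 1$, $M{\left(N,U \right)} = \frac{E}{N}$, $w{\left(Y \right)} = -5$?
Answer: $\frac{393}{68} \approx 5.7794$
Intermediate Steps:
$M{\left(N,U \right)} = \frac{5}{N}$
$I{\left(z \right)} = - 3 z$ ($I{\left(z \right)} = - 3 z 1 = - 3 z$)
$o{\left(C \right)} = -6 + \frac{15}{4 C}$ ($o{\left(C \right)} = -6 - - 3 \frac{5 \cdot \frac{1}{4}}{C} = -6 - - 3 \frac{5}{4 C} = -6 - - \frac{15}{4 C} = -6 + \frac{15}{4 C}$)
$- o{\left(w{\left(6 \right)} + \left(16 - -6\right) \right)} = - (-6 + \frac{15}{4 \left(-5 + \left(16 - -6\right)\right)}) = - (-6 + \frac{15}{4 \left(-5 + \left(16 + 6\right)\right)}) = - (-6 + \frac{15}{4 \left(-5 + 22\right)}) = - (-6 + \frac{15}{4 \cdot 17}) = - (-6 + \frac{15}{4} \cdot \frac{1}{17}) = - (-6 + \frac{15}{68}) = \left(-1\right) \left(- \frac{393}{68}\right) = \frac{393}{68}$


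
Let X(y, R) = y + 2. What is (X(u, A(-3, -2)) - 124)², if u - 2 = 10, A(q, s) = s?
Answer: 12100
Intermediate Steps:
u = 12 (u = 2 + 10 = 12)
X(y, R) = 2 + y
(X(u, A(-3, -2)) - 124)² = ((2 + 12) - 124)² = (14 - 124)² = (-110)² = 12100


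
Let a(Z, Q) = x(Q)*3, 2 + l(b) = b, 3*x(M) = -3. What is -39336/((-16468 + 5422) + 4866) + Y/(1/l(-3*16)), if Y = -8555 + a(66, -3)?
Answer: 220371778/515 ≈ 4.2791e+5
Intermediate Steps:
x(M) = -1 (x(M) = (⅓)*(-3) = -1)
l(b) = -2 + b
a(Z, Q) = -3 (a(Z, Q) = -1*3 = -3)
Y = -8558 (Y = -8555 - 3 = -8558)
-39336/((-16468 + 5422) + 4866) + Y/(1/l(-3*16)) = -39336/((-16468 + 5422) + 4866) - 8558/(1/(-2 - 3*16)) = -39336/(-11046 + 4866) - 8558/(1/(-2 - 48)) = -39336/(-6180) - 8558/(1/(-50)) = -39336*(-1/6180) - 8558/(-1/50) = 3278/515 - 8558*(-50) = 3278/515 + 427900 = 220371778/515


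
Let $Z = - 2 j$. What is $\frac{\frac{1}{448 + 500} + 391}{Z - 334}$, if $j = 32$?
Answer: $- \frac{370669}{377304} \approx -0.98241$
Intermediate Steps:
$Z = -64$ ($Z = \left(-2\right) 32 = -64$)
$\frac{\frac{1}{448 + 500} + 391}{Z - 334} = \frac{\frac{1}{448 + 500} + 391}{-64 - 334} = \frac{\frac{1}{948} + 391}{-398} = \left(\frac{1}{948} + 391\right) \left(- \frac{1}{398}\right) = \frac{370669}{948} \left(- \frac{1}{398}\right) = - \frac{370669}{377304}$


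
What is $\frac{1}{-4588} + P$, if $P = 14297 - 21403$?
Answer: $- \frac{32602329}{4588} \approx -7106.0$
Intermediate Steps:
$P = -7106$ ($P = 14297 - 21403 = -7106$)
$\frac{1}{-4588} + P = \frac{1}{-4588} - 7106 = - \frac{1}{4588} - 7106 = - \frac{32602329}{4588}$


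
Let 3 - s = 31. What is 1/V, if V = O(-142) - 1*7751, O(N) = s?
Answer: -1/7779 ≈ -0.00012855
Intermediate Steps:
s = -28 (s = 3 - 1*31 = 3 - 31 = -28)
O(N) = -28
V = -7779 (V = -28 - 1*7751 = -28 - 7751 = -7779)
1/V = 1/(-7779) = -1/7779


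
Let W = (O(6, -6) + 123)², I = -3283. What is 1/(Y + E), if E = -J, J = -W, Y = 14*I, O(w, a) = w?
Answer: -1/29321 ≈ -3.4105e-5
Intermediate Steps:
W = 16641 (W = (6 + 123)² = 129² = 16641)
Y = -45962 (Y = 14*(-3283) = -45962)
J = -16641 (J = -1*16641 = -16641)
E = 16641 (E = -1*(-16641) = 16641)
1/(Y + E) = 1/(-45962 + 16641) = 1/(-29321) = -1/29321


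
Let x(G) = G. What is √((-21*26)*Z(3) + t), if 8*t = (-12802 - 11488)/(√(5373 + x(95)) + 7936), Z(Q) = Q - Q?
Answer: √(-1517416484407040 + 382413428530*√1367)/62974628 ≈ 0.61568*I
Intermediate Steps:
Z(Q) = 0
t = -12145/(4*(7936 + 2*√1367)) (t = ((-12802 - 11488)/(√(5373 + 95) + 7936))/8 = (-24290/(√5468 + 7936))/8 = (-24290/(2*√1367 + 7936))/8 = (-24290/(7936 + 2*√1367))/8 = -12145/(4*(7936 + 2*√1367)) ≈ -0.37906)
√((-21*26)*Z(3) + t) = √(-21*26*0 + (-6023920/15743657 + 12145*√1367/125949256)) = √(-546*0 + (-6023920/15743657 + 12145*√1367/125949256)) = √(0 + (-6023920/15743657 + 12145*√1367/125949256)) = √(-6023920/15743657 + 12145*√1367/125949256)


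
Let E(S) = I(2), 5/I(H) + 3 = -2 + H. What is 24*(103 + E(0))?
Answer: 2432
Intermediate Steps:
I(H) = 5/(-5 + H) (I(H) = 5/(-3 + (-2 + H)) = 5/(-5 + H))
E(S) = -5/3 (E(S) = 5/(-5 + 2) = 5/(-3) = 5*(-⅓) = -5/3)
24*(103 + E(0)) = 24*(103 - 5/3) = 24*(304/3) = 2432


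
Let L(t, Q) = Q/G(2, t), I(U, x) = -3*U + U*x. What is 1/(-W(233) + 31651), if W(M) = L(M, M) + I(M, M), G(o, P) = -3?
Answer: -3/65584 ≈ -4.5743e-5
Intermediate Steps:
L(t, Q) = -Q/3 (L(t, Q) = Q/(-3) = Q*(-⅓) = -Q/3)
W(M) = -M/3 + M*(-3 + M)
1/(-W(233) + 31651) = 1/(-233*(-10 + 3*233)/3 + 31651) = 1/(-233*(-10 + 699)/3 + 31651) = 1/(-233*689/3 + 31651) = 1/(-1*160537/3 + 31651) = 1/(-160537/3 + 31651) = 1/(-65584/3) = -3/65584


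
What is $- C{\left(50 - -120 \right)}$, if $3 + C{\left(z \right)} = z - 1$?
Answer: $-166$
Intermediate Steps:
$C{\left(z \right)} = -4 + z$ ($C{\left(z \right)} = -3 + \left(z - 1\right) = -3 + \left(-1 + z\right) = -4 + z$)
$- C{\left(50 - -120 \right)} = - (-4 + \left(50 - -120\right)) = - (-4 + \left(50 + 120\right)) = - (-4 + 170) = \left(-1\right) 166 = -166$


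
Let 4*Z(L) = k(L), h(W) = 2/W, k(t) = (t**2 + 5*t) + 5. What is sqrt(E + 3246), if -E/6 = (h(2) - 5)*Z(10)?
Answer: 12*sqrt(29) ≈ 64.622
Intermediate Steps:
k(t) = 5 + t**2 + 5*t
Z(L) = 5/4 + L**2/4 + 5*L/4 (Z(L) = (5 + L**2 + 5*L)/4 = 5/4 + L**2/4 + 5*L/4)
E = 930 (E = -6*(2/2 - 5)*(5/4 + (1/4)*10**2 + (5/4)*10) = -6*(2*(1/2) - 5)*(5/4 + (1/4)*100 + 25/2) = -6*(1 - 5)*(5/4 + 25 + 25/2) = -(-24)*155/4 = -6*(-155) = 930)
sqrt(E + 3246) = sqrt(930 + 3246) = sqrt(4176) = 12*sqrt(29)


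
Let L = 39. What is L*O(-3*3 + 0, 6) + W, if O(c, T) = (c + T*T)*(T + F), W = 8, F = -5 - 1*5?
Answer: -4204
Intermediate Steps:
F = -10 (F = -5 - 5 = -10)
O(c, T) = (-10 + T)*(c + T²) (O(c, T) = (c + T*T)*(T - 10) = (c + T²)*(-10 + T) = (-10 + T)*(c + T²))
L*O(-3*3 + 0, 6) + W = 39*(6³ - 10*(-3*3 + 0) - 10*6² + 6*(-3*3 + 0)) + 8 = 39*(216 - 10*(-9 + 0) - 10*36 + 6*(-9 + 0)) + 8 = 39*(216 - 10*(-9) - 360 + 6*(-9)) + 8 = 39*(216 + 90 - 360 - 54) + 8 = 39*(-108) + 8 = -4212 + 8 = -4204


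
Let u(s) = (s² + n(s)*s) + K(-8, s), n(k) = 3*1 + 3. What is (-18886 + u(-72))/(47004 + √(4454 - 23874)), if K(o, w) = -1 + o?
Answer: -166194393/552348859 + 14143*I*√4855/1104697718 ≈ -0.30089 + 0.00089206*I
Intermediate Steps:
n(k) = 6 (n(k) = 3 + 3 = 6)
u(s) = -9 + s² + 6*s (u(s) = (s² + 6*s) + (-1 - 8) = (s² + 6*s) - 9 = -9 + s² + 6*s)
(-18886 + u(-72))/(47004 + √(4454 - 23874)) = (-18886 + (-9 + (-72)² + 6*(-72)))/(47004 + √(4454 - 23874)) = (-18886 + (-9 + 5184 - 432))/(47004 + √(-19420)) = (-18886 + 4743)/(47004 + 2*I*√4855) = -14143/(47004 + 2*I*√4855)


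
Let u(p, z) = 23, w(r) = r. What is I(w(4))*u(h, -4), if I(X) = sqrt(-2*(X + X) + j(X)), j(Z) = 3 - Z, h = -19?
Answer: 23*I*sqrt(17) ≈ 94.831*I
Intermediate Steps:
I(X) = sqrt(3 - 5*X) (I(X) = sqrt(-2*(X + X) + (3 - X)) = sqrt(-4*X + (3 - X)) = sqrt(3 - 5*X))
I(w(4))*u(h, -4) = sqrt(3 - 5*4)*23 = sqrt(3 - 20)*23 = sqrt(-17)*23 = (I*sqrt(17))*23 = 23*I*sqrt(17)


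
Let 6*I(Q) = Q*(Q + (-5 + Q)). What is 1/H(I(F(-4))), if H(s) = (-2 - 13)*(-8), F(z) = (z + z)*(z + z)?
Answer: 1/120 ≈ 0.0083333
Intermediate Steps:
F(z) = 4*z² (F(z) = (2*z)*(2*z) = 4*z²)
I(Q) = Q*(-5 + 2*Q)/6 (I(Q) = (Q*(Q + (-5 + Q)))/6 = (Q*(-5 + 2*Q))/6 = Q*(-5 + 2*Q)/6)
H(s) = 120 (H(s) = -15*(-8) = 120)
1/H(I(F(-4))) = 1/120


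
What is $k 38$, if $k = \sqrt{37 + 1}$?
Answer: $38 \sqrt{38} \approx 234.25$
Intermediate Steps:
$k = \sqrt{38} \approx 6.1644$
$k 38 = \sqrt{38} \cdot 38 = 38 \sqrt{38}$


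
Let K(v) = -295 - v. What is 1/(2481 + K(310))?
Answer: 1/1876 ≈ 0.00053305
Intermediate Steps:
1/(2481 + K(310)) = 1/(2481 + (-295 - 1*310)) = 1/(2481 + (-295 - 310)) = 1/(2481 - 605) = 1/1876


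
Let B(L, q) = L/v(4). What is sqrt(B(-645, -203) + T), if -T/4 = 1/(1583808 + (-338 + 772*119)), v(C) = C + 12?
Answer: I*sqrt(452589659852253)/3350676 ≈ 6.3492*I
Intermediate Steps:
v(C) = 12 + C
T = -2/837669 (T = -4/(1583808 + (-338 + 772*119)) = -4/(1583808 + (-338 + 91868)) = -4/(1583808 + 91530) = -4/1675338 = -4*1/1675338 = -2/837669 ≈ -2.3876e-6)
B(L, q) = L/16 (B(L, q) = L/(12 + 4) = L/16)
sqrt(B(-645, -203) + T) = sqrt((1/16)*(-645) - 2/837669) = sqrt(-645/16 - 2/837669) = sqrt(-540296537/13402704) = I*sqrt(452589659852253)/3350676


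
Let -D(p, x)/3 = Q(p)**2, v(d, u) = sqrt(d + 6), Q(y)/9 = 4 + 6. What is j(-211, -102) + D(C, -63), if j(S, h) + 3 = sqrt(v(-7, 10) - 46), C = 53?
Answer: -24303 + sqrt(-46 + I) ≈ -24303.0 + 6.7827*I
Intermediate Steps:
Q(y) = 90 (Q(y) = 9*(4 + 6) = 9*10 = 90)
v(d, u) = sqrt(6 + d)
D(p, x) = -24300 (D(p, x) = -3*90**2 = -3*8100 = -24300)
j(S, h) = -3 + sqrt(-46 + I) (j(S, h) = -3 + sqrt(sqrt(6 - 7) - 46) = -3 + sqrt(sqrt(-1) - 46) = -3 + sqrt(I - 46) = -3 + sqrt(-46 + I))
j(-211, -102) + D(C, -63) = (-3 + sqrt(-46 + I)) - 24300 = -24303 + sqrt(-46 + I)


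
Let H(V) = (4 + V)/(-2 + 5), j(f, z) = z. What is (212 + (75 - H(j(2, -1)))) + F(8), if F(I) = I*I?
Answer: 350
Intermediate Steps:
F(I) = I²
H(V) = 4/3 + V/3 (H(V) = (4 + V)/3 = (4 + V)*(⅓) = 4/3 + V/3)
(212 + (75 - H(j(2, -1)))) + F(8) = (212 + (75 - (4/3 + (⅓)*(-1)))) + 8² = (212 + (75 - (4/3 - ⅓))) + 64 = (212 + (75 - 1*1)) + 64 = (212 + (75 - 1)) + 64 = (212 + 74) + 64 = 286 + 64 = 350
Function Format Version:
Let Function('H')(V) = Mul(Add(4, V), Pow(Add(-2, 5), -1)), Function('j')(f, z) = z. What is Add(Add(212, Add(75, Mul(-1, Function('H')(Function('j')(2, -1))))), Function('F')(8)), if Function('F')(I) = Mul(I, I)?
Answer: 350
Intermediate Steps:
Function('F')(I) = Pow(I, 2)
Function('H')(V) = Add(Rational(4, 3), Mul(Rational(1, 3), V)) (Function('H')(V) = Mul(Add(4, V), Pow(3, -1)) = Mul(Add(4, V), Rational(1, 3)) = Add(Rational(4, 3), Mul(Rational(1, 3), V)))
Add(Add(212, Add(75, Mul(-1, Function('H')(Function('j')(2, -1))))), Function('F')(8)) = Add(Add(212, Add(75, Mul(-1, Add(Rational(4, 3), Mul(Rational(1, 3), -1))))), Pow(8, 2)) = Add(Add(212, Add(75, Mul(-1, Add(Rational(4, 3), Rational(-1, 3))))), 64) = Add(Add(212, Add(75, Mul(-1, 1))), 64) = Add(Add(212, Add(75, -1)), 64) = Add(Add(212, 74), 64) = Add(286, 64) = 350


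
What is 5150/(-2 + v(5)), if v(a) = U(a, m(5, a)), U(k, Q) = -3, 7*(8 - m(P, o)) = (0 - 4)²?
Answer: -1030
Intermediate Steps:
m(P, o) = 40/7 (m(P, o) = 8 - (0 - 4)²/7 = 8 - ⅐*(-4)² = 8 - ⅐*16 = 8 - 16/7 = 40/7)
v(a) = -3
5150/(-2 + v(5)) = 5150/(-2 - 3) = 5150/(-5) = 5150*(-⅕) = -1030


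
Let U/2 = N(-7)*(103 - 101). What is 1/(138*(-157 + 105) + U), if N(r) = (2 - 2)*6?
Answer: -1/7176 ≈ -0.00013935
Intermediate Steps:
N(r) = 0 (N(r) = 0*6 = 0)
U = 0 (U = 2*(0*(103 - 101)) = 2*(0*2) = 2*0 = 0)
1/(138*(-157 + 105) + U) = 1/(138*(-157 + 105) + 0) = 1/(138*(-52) + 0) = 1/(-7176 + 0) = 1/(-7176) = -1/7176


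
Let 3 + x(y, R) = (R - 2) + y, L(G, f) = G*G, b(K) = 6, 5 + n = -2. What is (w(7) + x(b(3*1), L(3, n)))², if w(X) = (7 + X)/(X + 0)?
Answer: 144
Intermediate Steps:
n = -7 (n = -5 - 2 = -7)
L(G, f) = G²
w(X) = (7 + X)/X
x(y, R) = -5 + R + y (x(y, R) = -3 + ((R - 2) + y) = -3 + ((-2 + R) + y) = -3 + (-2 + R + y) = -5 + R + y)
(w(7) + x(b(3*1), L(3, n)))² = ((7 + 7)/7 + (-5 + 3² + 6))² = ((⅐)*14 + (-5 + 9 + 6))² = (2 + 10)² = 12² = 144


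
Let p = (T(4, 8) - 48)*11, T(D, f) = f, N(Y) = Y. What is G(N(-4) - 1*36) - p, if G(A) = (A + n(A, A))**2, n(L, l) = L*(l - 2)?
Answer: 2690040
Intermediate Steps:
n(L, l) = L*(-2 + l)
G(A) = (A + A*(-2 + A))**2
p = -440 (p = (8 - 48)*11 = -40*11 = -440)
G(N(-4) - 1*36) - p = (-4 - 1*36)**2*(-1 + (-4 - 1*36))**2 - 1*(-440) = (-4 - 36)**2*(-1 + (-4 - 36))**2 + 440 = (-40)**2*(-1 - 40)**2 + 440 = 1600*(-41)**2 + 440 = 1600*1681 + 440 = 2689600 + 440 = 2690040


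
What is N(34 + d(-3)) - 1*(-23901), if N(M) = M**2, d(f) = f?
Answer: 24862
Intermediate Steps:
N(34 + d(-3)) - 1*(-23901) = (34 - 3)**2 - 1*(-23901) = 31**2 + 23901 = 961 + 23901 = 24862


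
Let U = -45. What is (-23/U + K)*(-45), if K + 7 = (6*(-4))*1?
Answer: 1372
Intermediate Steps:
K = -31 (K = -7 + (6*(-4))*1 = -7 - 24*1 = -7 - 24 = -31)
(-23/U + K)*(-45) = (-23/(-45) - 31)*(-45) = (-23*(-1/45) - 31)*(-45) = (23/45 - 31)*(-45) = -1372/45*(-45) = 1372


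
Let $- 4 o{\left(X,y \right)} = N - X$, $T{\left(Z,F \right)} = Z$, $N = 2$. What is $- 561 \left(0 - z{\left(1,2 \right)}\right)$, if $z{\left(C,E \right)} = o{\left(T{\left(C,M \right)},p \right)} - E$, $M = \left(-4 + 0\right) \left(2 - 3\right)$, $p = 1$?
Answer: $- \frac{5049}{4} \approx -1262.3$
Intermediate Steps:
$M = 4$ ($M = \left(-4\right) \left(-1\right) = 4$)
$o{\left(X,y \right)} = - \frac{1}{2} + \frac{X}{4}$ ($o{\left(X,y \right)} = - \frac{2 - X}{4} = - \frac{1}{2} + \frac{X}{4}$)
$z{\left(C,E \right)} = - \frac{1}{2} - E + \frac{C}{4}$ ($z{\left(C,E \right)} = \left(- \frac{1}{2} + \frac{C}{4}\right) - E = - \frac{1}{2} - E + \frac{C}{4}$)
$- 561 \left(0 - z{\left(1,2 \right)}\right) = - 561 \left(0 - \left(- \frac{1}{2} - 2 + \frac{1}{4} \cdot 1\right)\right) = - 561 \left(0 - \left(- \frac{1}{2} - 2 + \frac{1}{4}\right)\right) = - 561 \left(0 - - \frac{9}{4}\right) = - 561 \left(0 + \frac{9}{4}\right) = \left(-561\right) \frac{9}{4} = - \frac{5049}{4}$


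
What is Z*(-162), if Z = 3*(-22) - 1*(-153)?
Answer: -14094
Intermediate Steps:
Z = 87 (Z = -66 + 153 = 87)
Z*(-162) = 87*(-162) = -14094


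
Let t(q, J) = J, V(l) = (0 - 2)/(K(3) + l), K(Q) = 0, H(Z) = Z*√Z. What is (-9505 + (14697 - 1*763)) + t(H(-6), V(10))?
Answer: 22144/5 ≈ 4428.8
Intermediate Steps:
H(Z) = Z^(3/2)
V(l) = -2/l (V(l) = (0 - 2)/(0 + l) = -2/l)
(-9505 + (14697 - 1*763)) + t(H(-6), V(10)) = (-9505 + (14697 - 1*763)) - 2/10 = (-9505 + (14697 - 763)) - 2*⅒ = (-9505 + 13934) - ⅕ = 4429 - ⅕ = 22144/5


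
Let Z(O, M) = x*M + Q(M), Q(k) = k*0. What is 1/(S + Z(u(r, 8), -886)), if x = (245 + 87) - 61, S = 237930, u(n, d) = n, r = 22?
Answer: -1/2176 ≈ -0.00045956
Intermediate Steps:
Q(k) = 0
x = 271 (x = 332 - 61 = 271)
Z(O, M) = 271*M (Z(O, M) = 271*M + 0 = 271*M)
1/(S + Z(u(r, 8), -886)) = 1/(237930 + 271*(-886)) = 1/(237930 - 240106) = 1/(-2176) = -1/2176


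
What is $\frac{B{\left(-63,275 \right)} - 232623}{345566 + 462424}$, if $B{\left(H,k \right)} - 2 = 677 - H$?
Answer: $- \frac{231881}{807990} \approx -0.28698$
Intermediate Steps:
$B{\left(H,k \right)} = 679 - H$ ($B{\left(H,k \right)} = 2 - \left(-677 + H\right) = 679 - H$)
$\frac{B{\left(-63,275 \right)} - 232623}{345566 + 462424} = \frac{\left(679 - -63\right) - 232623}{345566 + 462424} = \frac{\left(679 + 63\right) - 232623}{807990} = \left(742 - 232623\right) \frac{1}{807990} = \left(-231881\right) \frac{1}{807990} = - \frac{231881}{807990}$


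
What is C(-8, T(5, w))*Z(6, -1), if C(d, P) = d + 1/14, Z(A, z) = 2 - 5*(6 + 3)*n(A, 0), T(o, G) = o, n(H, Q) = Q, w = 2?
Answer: -111/7 ≈ -15.857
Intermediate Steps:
Z(A, z) = 2 (Z(A, z) = 2 - 5*(6 + 3)*0 = 2 - 45*0 = 2 - 5*0 = 2 + 0 = 2)
C(d, P) = 1/14 + d (C(d, P) = d + 1/14 = 1/14 + d)
C(-8, T(5, w))*Z(6, -1) = (1/14 - 8)*2 = -111/14*2 = -111/7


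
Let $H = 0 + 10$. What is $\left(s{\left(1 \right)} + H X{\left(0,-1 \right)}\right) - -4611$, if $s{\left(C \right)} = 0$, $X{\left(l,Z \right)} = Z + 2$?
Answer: $4621$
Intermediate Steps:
$X{\left(l,Z \right)} = 2 + Z$
$H = 10$
$\left(s{\left(1 \right)} + H X{\left(0,-1 \right)}\right) - -4611 = \left(0 + 10 \left(2 - 1\right)\right) - -4611 = \left(0 + 10 \cdot 1\right) + 4611 = \left(0 + 10\right) + 4611 = 10 + 4611 = 4621$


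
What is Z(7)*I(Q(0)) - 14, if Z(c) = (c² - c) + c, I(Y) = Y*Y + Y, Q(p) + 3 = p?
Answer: 280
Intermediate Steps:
Q(p) = -3 + p
I(Y) = Y + Y² (I(Y) = Y² + Y = Y + Y²)
Z(c) = c²
Z(7)*I(Q(0)) - 14 = 7²*((-3 + 0)*(1 + (-3 + 0))) - 14 = 49*(-3*(1 - 3)) - 14 = 49*(-3*(-2)) - 14 = 49*6 - 14 = 294 - 14 = 280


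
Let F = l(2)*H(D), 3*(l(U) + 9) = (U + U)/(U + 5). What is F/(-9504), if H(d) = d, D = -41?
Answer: -7585/199584 ≈ -0.038004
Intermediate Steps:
l(U) = -9 + 2*U/(3*(5 + U)) (l(U) = -9 + ((U + U)/(U + 5))/3 = -9 + ((2*U)/(5 + U))/3 = -9 + (2*U/(5 + U))/3 = -9 + 2*U/(3*(5 + U)))
F = 7585/21 (F = (5*(-27 - 5*2)/(3*(5 + 2)))*(-41) = ((5/3)*(-27 - 10)/7)*(-41) = ((5/3)*(⅐)*(-37))*(-41) = -185/21*(-41) = 7585/21 ≈ 361.19)
F/(-9504) = (7585/21)/(-9504) = (7585/21)*(-1/9504) = -7585/199584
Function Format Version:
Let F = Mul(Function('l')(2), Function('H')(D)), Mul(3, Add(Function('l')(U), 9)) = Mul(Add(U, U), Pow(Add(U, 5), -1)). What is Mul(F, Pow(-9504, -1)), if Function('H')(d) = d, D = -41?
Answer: Rational(-7585, 199584) ≈ -0.038004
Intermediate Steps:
Function('l')(U) = Add(-9, Mul(Rational(2, 3), U, Pow(Add(5, U), -1))) (Function('l')(U) = Add(-9, Mul(Rational(1, 3), Mul(Add(U, U), Pow(Add(U, 5), -1)))) = Add(-9, Mul(Rational(1, 3), Mul(Mul(2, U), Pow(Add(5, U), -1)))) = Add(-9, Mul(Rational(1, 3), Mul(2, U, Pow(Add(5, U), -1)))) = Add(-9, Mul(Rational(2, 3), U, Pow(Add(5, U), -1))))
F = Rational(7585, 21) (F = Mul(Mul(Rational(5, 3), Pow(Add(5, 2), -1), Add(-27, Mul(-5, 2))), -41) = Mul(Mul(Rational(5, 3), Pow(7, -1), Add(-27, -10)), -41) = Mul(Mul(Rational(5, 3), Rational(1, 7), -37), -41) = Mul(Rational(-185, 21), -41) = Rational(7585, 21) ≈ 361.19)
Mul(F, Pow(-9504, -1)) = Mul(Rational(7585, 21), Pow(-9504, -1)) = Mul(Rational(7585, 21), Rational(-1, 9504)) = Rational(-7585, 199584)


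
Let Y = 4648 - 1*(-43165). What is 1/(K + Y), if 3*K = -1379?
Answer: 3/142060 ≈ 2.1118e-5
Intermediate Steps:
Y = 47813 (Y = 4648 + 43165 = 47813)
K = -1379/3 (K = (1/3)*(-1379) = -1379/3 ≈ -459.67)
1/(K + Y) = 1/(-1379/3 + 47813) = 1/(142060/3) = 3/142060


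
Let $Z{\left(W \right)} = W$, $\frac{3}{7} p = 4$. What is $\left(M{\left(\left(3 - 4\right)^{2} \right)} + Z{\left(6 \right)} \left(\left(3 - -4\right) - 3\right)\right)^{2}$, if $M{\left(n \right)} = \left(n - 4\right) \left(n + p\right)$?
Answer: $49$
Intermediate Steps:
$p = \frac{28}{3}$ ($p = \frac{7}{3} \cdot 4 = \frac{28}{3} \approx 9.3333$)
$M{\left(n \right)} = \left(-4 + n\right) \left(\frac{28}{3} + n\right)$ ($M{\left(n \right)} = \left(n - 4\right) \left(n + \frac{28}{3}\right) = \left(-4 + n\right) \left(\frac{28}{3} + n\right)$)
$\left(M{\left(\left(3 - 4\right)^{2} \right)} + Z{\left(6 \right)} \left(\left(3 - -4\right) - 3\right)\right)^{2} = \left(\left(- \frac{112}{3} + \left(\left(3 - 4\right)^{2}\right)^{2} + \frac{16 \left(3 - 4\right)^{2}}{3}\right) + 6 \left(\left(3 - -4\right) - 3\right)\right)^{2} = \left(\left(- \frac{112}{3} + \left(\left(-1\right)^{2}\right)^{2} + \frac{16 \left(-1\right)^{2}}{3}\right) + 6 \left(\left(3 + 4\right) - 3\right)\right)^{2} = \left(\left(- \frac{112}{3} + 1^{2} + \frac{16}{3} \cdot 1\right) + 6 \left(7 - 3\right)\right)^{2} = \left(\left(- \frac{112}{3} + 1 + \frac{16}{3}\right) + 6 \cdot 4\right)^{2} = \left(-31 + 24\right)^{2} = \left(-7\right)^{2} = 49$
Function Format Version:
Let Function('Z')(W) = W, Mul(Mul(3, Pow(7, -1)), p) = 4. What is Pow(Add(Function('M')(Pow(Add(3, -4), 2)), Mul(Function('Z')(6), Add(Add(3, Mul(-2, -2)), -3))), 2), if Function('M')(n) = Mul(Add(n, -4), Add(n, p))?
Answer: 49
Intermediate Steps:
p = Rational(28, 3) (p = Mul(Rational(7, 3), 4) = Rational(28, 3) ≈ 9.3333)
Function('M')(n) = Mul(Add(-4, n), Add(Rational(28, 3), n)) (Function('M')(n) = Mul(Add(n, -4), Add(n, Rational(28, 3))) = Mul(Add(-4, n), Add(Rational(28, 3), n)))
Pow(Add(Function('M')(Pow(Add(3, -4), 2)), Mul(Function('Z')(6), Add(Add(3, Mul(-2, -2)), -3))), 2) = Pow(Add(Add(Rational(-112, 3), Pow(Pow(Add(3, -4), 2), 2), Mul(Rational(16, 3), Pow(Add(3, -4), 2))), Mul(6, Add(Add(3, Mul(-2, -2)), -3))), 2) = Pow(Add(Add(Rational(-112, 3), Pow(Pow(-1, 2), 2), Mul(Rational(16, 3), Pow(-1, 2))), Mul(6, Add(Add(3, 4), -3))), 2) = Pow(Add(Add(Rational(-112, 3), Pow(1, 2), Mul(Rational(16, 3), 1)), Mul(6, Add(7, -3))), 2) = Pow(Add(Add(Rational(-112, 3), 1, Rational(16, 3)), Mul(6, 4)), 2) = Pow(Add(-31, 24), 2) = Pow(-7, 2) = 49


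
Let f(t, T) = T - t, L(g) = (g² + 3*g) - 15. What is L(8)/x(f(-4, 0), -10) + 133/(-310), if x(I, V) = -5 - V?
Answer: 4393/310 ≈ 14.171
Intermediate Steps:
L(g) = -15 + g² + 3*g
L(8)/x(f(-4, 0), -10) + 133/(-310) = (-15 + 8² + 3*8)/(-5 - 1*(-10)) + 133/(-310) = (-15 + 64 + 24)/(-5 + 10) + 133*(-1/310) = 73/5 - 133/310 = 4393/310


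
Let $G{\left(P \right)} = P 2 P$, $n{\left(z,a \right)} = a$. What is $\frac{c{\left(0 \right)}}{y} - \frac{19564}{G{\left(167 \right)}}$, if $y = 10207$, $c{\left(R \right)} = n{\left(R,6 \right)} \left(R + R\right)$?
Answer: $- \frac{9782}{27889} \approx -0.35075$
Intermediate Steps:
$c{\left(R \right)} = 12 R$ ($c{\left(R \right)} = 6 \left(R + R\right) = 6 \cdot 2 R = 12 R$)
$G{\left(P \right)} = 2 P^{2}$ ($G{\left(P \right)} = 2 P P = 2 P^{2}$)
$\frac{c{\left(0 \right)}}{y} - \frac{19564}{G{\left(167 \right)}} = \frac{12 \cdot 0}{10207} - \frac{19564}{2 \cdot 167^{2}} = 0 \cdot \frac{1}{10207} - \frac{19564}{2 \cdot 27889} = 0 - \frac{19564}{55778} = 0 - \frac{9782}{27889} = - \frac{9782}{27889}$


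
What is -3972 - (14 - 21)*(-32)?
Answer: -4196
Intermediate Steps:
-3972 - (14 - 21)*(-32) = -3972 - (-7)*(-32) = -3972 - 1*224 = -3972 - 224 = -4196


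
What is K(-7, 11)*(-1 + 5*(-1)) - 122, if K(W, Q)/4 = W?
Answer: 46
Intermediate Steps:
K(W, Q) = 4*W
K(-7, 11)*(-1 + 5*(-1)) - 122 = (4*(-7))*(-1 + 5*(-1)) - 122 = -28*(-1 - 5) - 122 = -28*(-6) - 122 = 168 - 122 = 46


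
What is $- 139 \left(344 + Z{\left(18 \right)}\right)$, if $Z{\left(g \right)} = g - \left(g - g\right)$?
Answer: $-50318$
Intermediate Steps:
$Z{\left(g \right)} = g$ ($Z{\left(g \right)} = g - 0 = g + 0 = g$)
$- 139 \left(344 + Z{\left(18 \right)}\right) = - 139 \left(344 + 18\right) = \left(-139\right) 362 = -50318$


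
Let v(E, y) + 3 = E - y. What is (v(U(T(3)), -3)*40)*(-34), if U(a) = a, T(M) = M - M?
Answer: 0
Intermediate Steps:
T(M) = 0
v(E, y) = -3 + E - y (v(E, y) = -3 + (E - y) = -3 + E - y)
(v(U(T(3)), -3)*40)*(-34) = ((-3 + 0 - 1*(-3))*40)*(-34) = ((-3 + 0 + 3)*40)*(-34) = (0*40)*(-34) = 0*(-34) = 0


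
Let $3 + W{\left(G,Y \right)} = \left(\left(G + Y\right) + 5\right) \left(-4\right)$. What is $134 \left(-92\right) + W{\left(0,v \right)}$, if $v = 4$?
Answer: $-12367$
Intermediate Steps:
$W{\left(G,Y \right)} = -23 - 4 G - 4 Y$ ($W{\left(G,Y \right)} = -3 + \left(\left(G + Y\right) + 5\right) \left(-4\right) = -3 + \left(5 + G + Y\right) \left(-4\right) = -3 - \left(20 + 4 G + 4 Y\right) = -23 - 4 G - 4 Y$)
$134 \left(-92\right) + W{\left(0,v \right)} = 134 \left(-92\right) - 39 = -12328 - 39 = -12367$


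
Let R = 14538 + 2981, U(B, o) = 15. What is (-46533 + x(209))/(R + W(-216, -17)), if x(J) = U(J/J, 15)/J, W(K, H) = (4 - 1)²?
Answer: -4862691/1831676 ≈ -2.6548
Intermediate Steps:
W(K, H) = 9 (W(K, H) = 3² = 9)
x(J) = 15/J
R = 17519
(-46533 + x(209))/(R + W(-216, -17)) = (-46533 + 15/209)/(17519 + 9) = (-46533 + 15*(1/209))/17528 = (-46533 + 15/209)*(1/17528) = -9725382/209*1/17528 = -4862691/1831676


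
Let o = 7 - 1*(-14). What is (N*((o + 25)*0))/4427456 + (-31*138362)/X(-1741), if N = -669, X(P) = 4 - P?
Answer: -4289222/1745 ≈ -2458.0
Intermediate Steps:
o = 21 (o = 7 + 14 = 21)
(N*((o + 25)*0))/4427456 + (-31*138362)/X(-1741) = -669*(21 + 25)*0/4427456 + (-31*138362)/(4 - 1*(-1741)) = -30774*0*(1/4427456) - 4289222/(4 + 1741) = -669*0*(1/4427456) - 4289222/1745 = 0*(1/4427456) - 4289222*1/1745 = 0 - 4289222/1745 = -4289222/1745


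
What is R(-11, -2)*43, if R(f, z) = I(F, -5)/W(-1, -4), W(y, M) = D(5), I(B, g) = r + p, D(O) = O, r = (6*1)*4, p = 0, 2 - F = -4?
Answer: 1032/5 ≈ 206.40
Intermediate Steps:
F = 6 (F = 2 - 1*(-4) = 2 + 4 = 6)
r = 24 (r = 6*4 = 24)
I(B, g) = 24 (I(B, g) = 24 + 0 = 24)
W(y, M) = 5
R(f, z) = 24/5
R(-11, -2)*43 = (24/5)*43 = 1032/5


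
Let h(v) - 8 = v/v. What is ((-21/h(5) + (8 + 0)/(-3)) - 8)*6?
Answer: -78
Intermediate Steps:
h(v) = 9 (h(v) = 8 + v/v = 8 + 1 = 9)
((-21/h(5) + (8 + 0)/(-3)) - 8)*6 = ((-21/9 + (8 + 0)/(-3)) - 8)*6 = ((-21*⅑ + 8*(-⅓)) - 8)*6 = ((-7/3 - 8/3) - 8)*6 = (-5 - 8)*6 = -13*6 = -78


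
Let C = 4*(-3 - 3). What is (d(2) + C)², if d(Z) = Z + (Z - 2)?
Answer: 484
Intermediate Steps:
d(Z) = -2 + 2*Z (d(Z) = Z + (-2 + Z) = -2 + 2*Z)
C = -24 (C = 4*(-6) = -24)
(d(2) + C)² = ((-2 + 2*2) - 24)² = ((-2 + 4) - 24)² = (2 - 24)² = (-22)² = 484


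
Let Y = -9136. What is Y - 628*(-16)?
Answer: 912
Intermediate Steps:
Y - 628*(-16) = -9136 - 628*(-16) = -9136 - 1*(-10048) = -9136 + 10048 = 912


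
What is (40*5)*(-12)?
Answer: -2400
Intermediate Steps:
(40*5)*(-12) = 200*(-12) = -2400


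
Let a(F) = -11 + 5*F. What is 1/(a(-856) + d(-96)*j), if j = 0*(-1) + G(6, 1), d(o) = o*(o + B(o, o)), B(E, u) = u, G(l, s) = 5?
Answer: 1/87869 ≈ 1.1381e-5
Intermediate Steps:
d(o) = 2*o² (d(o) = o*(o + o) = o*(2*o) = 2*o²)
j = 5 (j = 0*(-1) + 5 = 0 + 5 = 5)
1/(a(-856) + d(-96)*j) = 1/((-11 + 5*(-856)) + (2*(-96)²)*5) = 1/((-11 - 4280) + (2*9216)*5) = 1/(-4291 + 18432*5) = 1/(-4291 + 92160) = 1/87869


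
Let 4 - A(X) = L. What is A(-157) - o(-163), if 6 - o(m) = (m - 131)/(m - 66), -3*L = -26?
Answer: -6446/687 ≈ -9.3828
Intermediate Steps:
L = 26/3 (L = -⅓*(-26) = 26/3 ≈ 8.6667)
o(m) = 6 - (-131 + m)/(-66 + m) (o(m) = 6 - (m - 131)/(m - 66) = 6 - (-131 + m)/(-66 + m))
A(X) = -14/3 (A(X) = 4 - 1*26/3 = 4 - 26/3 = -14/3)
A(-157) - o(-163) = -14/3 - 5*(-53 - 163)/(-66 - 163) = -14/3 - 5*(-216)/(-229) = -14/3 - 5*(-1)*(-216)/229 = -14/3 - 1*1080/229 = -14/3 - 1080/229 = -6446/687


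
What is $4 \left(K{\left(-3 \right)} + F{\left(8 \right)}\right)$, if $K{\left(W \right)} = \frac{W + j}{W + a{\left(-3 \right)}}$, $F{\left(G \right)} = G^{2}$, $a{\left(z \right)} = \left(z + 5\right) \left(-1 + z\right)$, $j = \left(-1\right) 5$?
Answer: $\frac{2848}{11} \approx 258.91$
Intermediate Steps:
$j = -5$
$a{\left(z \right)} = \left(-1 + z\right) \left(5 + z\right)$ ($a{\left(z \right)} = \left(5 + z\right) \left(-1 + z\right) = \left(-1 + z\right) \left(5 + z\right)$)
$K{\left(W \right)} = \frac{-5 + W}{-8 + W}$ ($K{\left(W \right)} = \frac{W - 5}{W + \left(-5 + \left(-3\right)^{2} + 4 \left(-3\right)\right)} = \frac{-5 + W}{W - 8} = \frac{-5 + W}{-8 + W}$)
$4 \left(K{\left(-3 \right)} + F{\left(8 \right)}\right) = 4 \left(\frac{-5 - 3}{-8 - 3} + 8^{2}\right) = 4 \left(\frac{1}{-11} \left(-8\right) + 64\right) = 4 \left(\left(- \frac{1}{11}\right) \left(-8\right) + 64\right) = 4 \left(\frac{8}{11} + 64\right) = 4 \cdot \frac{712}{11} = \frac{2848}{11}$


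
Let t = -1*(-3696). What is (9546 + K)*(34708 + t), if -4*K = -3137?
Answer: 396722921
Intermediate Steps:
t = 3696
K = 3137/4 (K = -1/4*(-3137) = 3137/4 ≈ 784.25)
(9546 + K)*(34708 + t) = (9546 + 3137/4)*(34708 + 3696) = (41321/4)*38404 = 396722921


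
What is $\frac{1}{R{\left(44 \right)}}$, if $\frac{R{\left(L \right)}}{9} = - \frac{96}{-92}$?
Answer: $\frac{23}{216} \approx 0.10648$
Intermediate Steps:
$R{\left(L \right)} = \frac{216}{23}$ ($R{\left(L \right)} = 9 \left(- \frac{96}{-92}\right) = 9 \left(\left(-96\right) \left(- \frac{1}{92}\right)\right) = 9 \cdot \frac{24}{23} = \frac{216}{23}$)
$\frac{1}{R{\left(44 \right)}} = \frac{1}{\frac{216}{23}} = \frac{23}{216}$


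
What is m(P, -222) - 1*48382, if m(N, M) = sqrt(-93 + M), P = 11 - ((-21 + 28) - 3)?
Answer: -48382 + 3*I*sqrt(35) ≈ -48382.0 + 17.748*I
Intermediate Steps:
P = 7 (P = 11 - (7 - 3) = 11 - 1*4 = 11 - 4 = 7)
m(P, -222) - 1*48382 = sqrt(-93 - 222) - 1*48382 = sqrt(-315) - 48382 = 3*I*sqrt(35) - 48382 = -48382 + 3*I*sqrt(35)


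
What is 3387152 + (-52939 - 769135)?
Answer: 2565078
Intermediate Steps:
3387152 + (-52939 - 769135) = 3387152 - 822074 = 2565078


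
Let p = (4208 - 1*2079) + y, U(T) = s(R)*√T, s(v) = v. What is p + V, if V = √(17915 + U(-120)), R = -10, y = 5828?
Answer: 7957 + √(17915 - 20*I*√30) ≈ 8090.8 - 0.40921*I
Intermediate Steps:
U(T) = -10*√T
p = 7957 (p = (4208 - 1*2079) + 5828 = (4208 - 2079) + 5828 = 2129 + 5828 = 7957)
V = √(17915 - 20*I*√30) ≈ 133.85 - 0.4092*I
p + V = 7957 + √(17915 - 20*I*√30)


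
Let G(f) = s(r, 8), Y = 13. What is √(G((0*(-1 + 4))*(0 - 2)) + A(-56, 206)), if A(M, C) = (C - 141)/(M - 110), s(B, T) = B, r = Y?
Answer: √347438/166 ≈ 3.5508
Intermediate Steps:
r = 13
G(f) = 13
A(M, C) = (-141 + C)/(-110 + M)
√(G((0*(-1 + 4))*(0 - 2)) + A(-56, 206)) = √(13 + (-141 + 206)/(-110 - 56)) = √(13 + 65/(-166)) = √(13 - 1/166*65) = √(13 - 65/166) = √(2093/166) = √347438/166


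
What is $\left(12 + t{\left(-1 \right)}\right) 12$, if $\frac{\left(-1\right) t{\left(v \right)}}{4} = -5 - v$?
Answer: $336$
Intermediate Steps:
$t{\left(v \right)} = 20 + 4 v$ ($t{\left(v \right)} = - 4 \left(-5 - v\right) = 20 + 4 v$)
$\left(12 + t{\left(-1 \right)}\right) 12 = \left(12 + \left(20 + 4 \left(-1\right)\right)\right) 12 = \left(12 + \left(20 - 4\right)\right) 12 = \left(12 + 16\right) 12 = 28 \cdot 12 = 336$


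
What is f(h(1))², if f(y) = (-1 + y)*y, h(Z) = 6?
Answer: 900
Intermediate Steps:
f(y) = y*(-1 + y)
f(h(1))² = (6*(-1 + 6))² = (6*5)² = 30² = 900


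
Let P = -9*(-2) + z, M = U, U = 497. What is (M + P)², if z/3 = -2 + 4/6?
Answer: 261121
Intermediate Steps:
M = 497
z = -4 (z = 3*(-2 + 4/6) = 3*(-2 + 4*(⅙)) = 3*(-2 + ⅔) = 3*(-4/3) = -4)
P = 14 (P = -9*(-2) - 4 = 18 - 4 = 14)
(M + P)² = (497 + 14)² = 511² = 261121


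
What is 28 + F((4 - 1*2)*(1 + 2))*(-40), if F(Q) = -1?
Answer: 68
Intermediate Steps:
28 + F((4 - 1*2)*(1 + 2))*(-40) = 28 - 1*(-40) = 28 + 40 = 68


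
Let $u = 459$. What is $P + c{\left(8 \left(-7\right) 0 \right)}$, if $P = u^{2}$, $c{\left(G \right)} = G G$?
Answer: $210681$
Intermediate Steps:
$c{\left(G \right)} = G^{2}$
$P = 210681$ ($P = 459^{2} = 210681$)
$P + c{\left(8 \left(-7\right) 0 \right)} = 210681 + \left(8 \left(-7\right) 0\right)^{2} = 210681 + \left(\left(-56\right) 0\right)^{2} = 210681 + 0^{2} = 210681 + 0 = 210681$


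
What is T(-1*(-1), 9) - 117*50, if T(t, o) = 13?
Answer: -5837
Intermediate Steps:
T(-1*(-1), 9) - 117*50 = 13 - 117*50 = 13 - 5850 = -5837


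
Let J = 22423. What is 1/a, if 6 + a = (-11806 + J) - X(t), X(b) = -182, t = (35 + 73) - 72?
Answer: 1/10793 ≈ 9.2653e-5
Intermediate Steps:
t = 36 (t = 108 - 72 = 36)
a = 10793 (a = -6 + ((-11806 + 22423) - 1*(-182)) = -6 + (10617 + 182) = -6 + 10799 = 10793)
1/a = 1/10793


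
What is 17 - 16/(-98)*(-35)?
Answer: 79/7 ≈ 11.286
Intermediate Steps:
17 - 16/(-98)*(-35) = 17 - 16*(-1/98)*(-35) = 17 + (8/49)*(-35) = 17 - 40/7 = 79/7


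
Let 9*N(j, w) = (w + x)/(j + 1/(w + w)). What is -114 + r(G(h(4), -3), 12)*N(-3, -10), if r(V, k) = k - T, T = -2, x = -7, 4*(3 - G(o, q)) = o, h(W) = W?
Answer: -57826/549 ≈ -105.33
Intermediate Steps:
G(o, q) = 3 - o/4
N(j, w) = (-7 + w)/(9*(j + 1/(2*w))) (N(j, w) = ((w - 7)/(j + 1/(w + w)))/9 = ((-7 + w)/(j + 1/(2*w)))/9 = (-7 + w)/(9*(j + 1/(2*w))))
r(V, k) = 2 + k (r(V, k) = k - 1*(-2) = k + 2 = 2 + k)
-114 + r(G(h(4), -3), 12)*N(-3, -10) = -114 + (2 + 12)*((2/9)*(-10)*(-7 - 10)/(1 + 2*(-3)*(-10))) = -114 + 14*((2/9)*(-10)*(-17)/(1 + 60)) = -114 + 14*((2/9)*(-10)*(-17)/61) = -114 + 14*((2/9)*(-10)*(1/61)*(-17)) = -114 + 14*(340/549) = -114 + 4760/549 = -57826/549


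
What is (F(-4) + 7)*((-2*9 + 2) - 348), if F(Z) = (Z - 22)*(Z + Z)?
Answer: -78260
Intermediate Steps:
F(Z) = 2*Z*(-22 + Z) (F(Z) = (-22 + Z)*(2*Z) = 2*Z*(-22 + Z))
(F(-4) + 7)*((-2*9 + 2) - 348) = (2*(-4)*(-22 - 4) + 7)*((-2*9 + 2) - 348) = (2*(-4)*(-26) + 7)*((-18 + 2) - 348) = (208 + 7)*(-16 - 348) = 215*(-364) = -78260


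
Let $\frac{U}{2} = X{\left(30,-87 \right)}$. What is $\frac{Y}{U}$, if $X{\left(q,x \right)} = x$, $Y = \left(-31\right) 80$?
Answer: $\frac{1240}{87} \approx 14.253$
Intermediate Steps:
$Y = -2480$
$U = -174$ ($U = 2 \left(-87\right) = -174$)
$\frac{Y}{U} = - \frac{2480}{-174} = \left(-2480\right) \left(- \frac{1}{174}\right) = \frac{1240}{87}$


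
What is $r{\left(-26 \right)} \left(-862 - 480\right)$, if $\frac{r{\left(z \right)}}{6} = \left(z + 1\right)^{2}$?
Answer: $-5032500$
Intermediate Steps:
$r{\left(z \right)} = 6 \left(1 + z\right)^{2}$ ($r{\left(z \right)} = 6 \left(z + 1\right)^{2} = 6 \left(1 + z\right)^{2}$)
$r{\left(-26 \right)} \left(-862 - 480\right) = 6 \left(1 - 26\right)^{2} \left(-862 - 480\right) = 6 \left(-25\right)^{2} \left(-1342\right) = 6 \cdot 625 \left(-1342\right) = 3750 \left(-1342\right) = -5032500$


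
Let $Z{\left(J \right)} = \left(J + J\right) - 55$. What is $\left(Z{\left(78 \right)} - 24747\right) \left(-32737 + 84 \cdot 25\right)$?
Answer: $755079502$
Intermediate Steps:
$Z{\left(J \right)} = -55 + 2 J$ ($Z{\left(J \right)} = 2 J - 55 = -55 + 2 J$)
$\left(Z{\left(78 \right)} - 24747\right) \left(-32737 + 84 \cdot 25\right) = \left(\left(-55 + 2 \cdot 78\right) - 24747\right) \left(-32737 + 84 \cdot 25\right) = \left(\left(-55 + 156\right) - 24747\right) \left(-32737 + 2100\right) = \left(101 - 24747\right) \left(-30637\right) = \left(-24646\right) \left(-30637\right) = 755079502$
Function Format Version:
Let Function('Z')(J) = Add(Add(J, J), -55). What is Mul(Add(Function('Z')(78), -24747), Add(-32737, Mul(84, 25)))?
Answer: 755079502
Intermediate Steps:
Function('Z')(J) = Add(-55, Mul(2, J)) (Function('Z')(J) = Add(Mul(2, J), -55) = Add(-55, Mul(2, J)))
Mul(Add(Function('Z')(78), -24747), Add(-32737, Mul(84, 25))) = Mul(Add(Add(-55, Mul(2, 78)), -24747), Add(-32737, Mul(84, 25))) = Mul(Add(Add(-55, 156), -24747), Add(-32737, 2100)) = Mul(Add(101, -24747), -30637) = Mul(-24646, -30637) = 755079502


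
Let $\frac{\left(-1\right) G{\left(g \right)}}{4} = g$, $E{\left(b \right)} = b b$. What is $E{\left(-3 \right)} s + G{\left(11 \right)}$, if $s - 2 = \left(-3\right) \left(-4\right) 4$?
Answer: $406$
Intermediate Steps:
$E{\left(b \right)} = b^{2}$
$G{\left(g \right)} = - 4 g$
$s = 50$ ($s = 2 + \left(-3\right) \left(-4\right) 4 = 2 + 12 \cdot 4 = 2 + 48 = 50$)
$E{\left(-3 \right)} s + G{\left(11 \right)} = \left(-3\right)^{2} \cdot 50 - 44 = 9 \cdot 50 - 44 = 450 - 44 = 406$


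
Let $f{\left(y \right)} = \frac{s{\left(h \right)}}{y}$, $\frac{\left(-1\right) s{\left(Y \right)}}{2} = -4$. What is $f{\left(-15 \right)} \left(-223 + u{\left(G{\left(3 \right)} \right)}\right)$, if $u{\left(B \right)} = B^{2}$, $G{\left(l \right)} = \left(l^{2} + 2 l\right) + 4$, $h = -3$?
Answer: $- \frac{368}{5} \approx -73.6$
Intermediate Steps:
$G{\left(l \right)} = 4 + l^{2} + 2 l$
$s{\left(Y \right)} = 8$ ($s{\left(Y \right)} = \left(-2\right) \left(-4\right) = 8$)
$f{\left(y \right)} = \frac{8}{y}$
$f{\left(-15 \right)} \left(-223 + u{\left(G{\left(3 \right)} \right)}\right) = \frac{8}{-15} \left(-223 + \left(4 + 3^{2} + 2 \cdot 3\right)^{2}\right) = 8 \left(- \frac{1}{15}\right) \left(-223 + \left(4 + 9 + 6\right)^{2}\right) = - \frac{8 \left(-223 + 19^{2}\right)}{15} = - \frac{8 \left(-223 + 361\right)}{15} = \left(- \frac{8}{15}\right) 138 = - \frac{368}{5}$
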